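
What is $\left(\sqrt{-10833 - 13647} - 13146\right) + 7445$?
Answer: $-5701 + 12 i \sqrt{170} \approx -5701.0 + 156.46 i$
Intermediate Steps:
$\left(\sqrt{-10833 - 13647} - 13146\right) + 7445 = \left(\sqrt{-24480} - 13146\right) + 7445 = \left(12 i \sqrt{170} - 13146\right) + 7445 = \left(-13146 + 12 i \sqrt{170}\right) + 7445 = -5701 + 12 i \sqrt{170}$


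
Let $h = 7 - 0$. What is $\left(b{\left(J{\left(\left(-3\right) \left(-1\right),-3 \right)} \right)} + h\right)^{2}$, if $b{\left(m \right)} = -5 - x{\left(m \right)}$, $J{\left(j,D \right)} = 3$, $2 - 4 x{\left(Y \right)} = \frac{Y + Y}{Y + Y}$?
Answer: $\frac{49}{16} \approx 3.0625$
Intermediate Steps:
$x{\left(Y \right)} = \frac{1}{4}$ ($x{\left(Y \right)} = \frac{1}{2} - \frac{\left(Y + Y\right) \frac{1}{Y + Y}}{4} = \frac{1}{2} - \frac{2 Y \frac{1}{2 Y}}{4} = \frac{1}{2} - \frac{1}{4} = \frac{1}{4}$)
$h = 7$ ($h = 7 + 0 = 7$)
$b{\left(m \right)} = - \frac{21}{4}$ ($b{\left(m \right)} = -5 - \frac{1}{4} = - \frac{21}{4}$)
$\left(b{\left(J{\left(\left(-3\right) \left(-1\right),-3 \right)} \right)} + h\right)^{2} = \left(- \frac{21}{4} + 7\right)^{2} = \left(\frac{7}{4}\right)^{2} = \frac{49}{16}$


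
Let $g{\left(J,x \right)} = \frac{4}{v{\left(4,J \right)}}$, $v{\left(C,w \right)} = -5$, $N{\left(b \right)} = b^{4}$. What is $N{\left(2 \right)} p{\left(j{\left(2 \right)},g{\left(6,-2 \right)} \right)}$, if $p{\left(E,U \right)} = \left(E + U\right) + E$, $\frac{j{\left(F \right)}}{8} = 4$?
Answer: $\frac{5056}{5} \approx 1011.2$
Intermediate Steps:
$j{\left(F \right)} = 32$ ($j{\left(F \right)} = 8 \cdot 4 = 32$)
$g{\left(J,x \right)} = - \frac{4}{5}$ ($g{\left(J,x \right)} = \frac{4}{-5} = 4 \left(- \frac{1}{5}\right) = - \frac{4}{5}$)
$p{\left(E,U \right)} = U + 2 E$
$N{\left(2 \right)} p{\left(j{\left(2 \right)},g{\left(6,-2 \right)} \right)} = 2^{4} \left(- \frac{4}{5} + 2 \cdot 32\right) = 16 \left(- \frac{4}{5} + 64\right) = 16 \cdot \frac{316}{5} = \frac{5056}{5}$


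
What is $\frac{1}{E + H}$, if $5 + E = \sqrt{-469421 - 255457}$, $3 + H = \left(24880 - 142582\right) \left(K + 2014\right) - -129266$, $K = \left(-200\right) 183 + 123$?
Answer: $\frac{225360738}{914174320174323863} - \frac{i \sqrt{80542}}{5485045921045943178} \approx 2.4652 \cdot 10^{-10} - 5.1741 \cdot 10^{-17} i$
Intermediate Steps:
$K = -36477$ ($K = -36600 + 123 = -36477$)
$H = 4056493289$ ($H = -3 - \left(-129266 - \left(24880 - 142582\right) \left(-36477 + 2014\right)\right) = -3 + \left(\left(-117702\right) \left(-34463\right) + 129266\right) = -3 + \left(4056364026 + 129266\right) = -3 + 4056493292 = 4056493289$)
$E = -5 + 3 i \sqrt{80542}$ ($E = -5 + \sqrt{-469421 - 255457} = -5 + \sqrt{-724878} = -5 + 3 i \sqrt{80542} \approx -5.0 + 851.4 i$)
$\frac{1}{E + H} = \frac{1}{\left(-5 + 3 i \sqrt{80542}\right) + 4056493289} = \frac{1}{4056493284 + 3 i \sqrt{80542}}$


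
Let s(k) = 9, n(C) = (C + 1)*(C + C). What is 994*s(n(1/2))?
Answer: 8946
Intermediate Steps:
n(C) = 2*C*(1 + C) (n(C) = (1 + C)*(2*C) = 2*C*(1 + C))
994*s(n(1/2)) = 994*9 = 8946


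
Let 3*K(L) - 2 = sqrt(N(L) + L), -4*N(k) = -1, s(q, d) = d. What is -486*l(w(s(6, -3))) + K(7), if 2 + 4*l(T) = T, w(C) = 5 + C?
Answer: 2/3 + sqrt(29)/6 ≈ 1.5642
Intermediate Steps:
N(k) = 1/4 (N(k) = -1/4*(-1) = 1/4)
l(T) = -1/2 + T/4
K(L) = 2/3 + sqrt(1/4 + L)/3
-486*l(w(s(6, -3))) + K(7) = -486*(-1/2 + (5 - 3)/4) + (2/3 + sqrt(1 + 4*7)/6) = -486*(-1/2 + (1/4)*2) + (2/3 + sqrt(1 + 28)/6) = -486*(-1/2 + 1/2) + (2/3 + sqrt(29)/6) = -486*0 + (2/3 + sqrt(29)/6) = 0 + (2/3 + sqrt(29)/6) = 2/3 + sqrt(29)/6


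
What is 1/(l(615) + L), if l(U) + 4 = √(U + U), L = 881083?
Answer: 293693/258766734337 - √1230/776300203011 ≈ 1.1349e-6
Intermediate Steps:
l(U) = -4 + √2*√U (l(U) = -4 + √(U + U) = -4 + √(2*U) = -4 + √2*√U)
1/(l(615) + L) = 1/((-4 + √2*√615) + 881083) = 1/((-4 + √1230) + 881083) = 1/(881079 + √1230)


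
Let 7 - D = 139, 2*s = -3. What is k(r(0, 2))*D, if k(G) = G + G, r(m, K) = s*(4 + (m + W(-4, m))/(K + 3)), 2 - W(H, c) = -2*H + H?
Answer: 7128/5 ≈ 1425.6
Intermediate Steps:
W(H, c) = 2 + H (W(H, c) = 2 - (-2*H + H) = 2 - (-1)*H = 2 + H)
s = -3/2 (s = (½)*(-3) = -3/2 ≈ -1.5000)
D = -132 (D = 7 - 1*139 = 7 - 139 = -132)
r(m, K) = -6 - 3*(-2 + m)/(2*(3 + K)) (r(m, K) = -3*(4 + (m + (2 - 4))/(K + 3))/2 = -3*(4 + (m - 2)/(3 + K))/2 = -3*(4 + (-2 + m)/(3 + K))/2 = -6 - 3*(-2 + m)/(2*(3 + K)))
k(G) = 2*G
k(r(0, 2))*D = (2*(3*(-10 - 1*0 - 4*2)/(2*(3 + 2))))*(-132) = (2*((3/2)*(-10 + 0 - 8)/5))*(-132) = (2*((3/2)*(⅕)*(-18)))*(-132) = (2*(-27/5))*(-132) = -54/5*(-132) = 7128/5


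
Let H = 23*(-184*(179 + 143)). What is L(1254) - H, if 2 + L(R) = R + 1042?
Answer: 1364998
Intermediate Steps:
L(R) = 1040 + R (L(R) = -2 + (R + 1042) = -2 + (1042 + R) = 1040 + R)
H = -1362704 (H = 23*(-184*322) = 23*(-59248) = -1362704)
L(1254) - H = (1040 + 1254) - 1*(-1362704) = 2294 + 1362704 = 1364998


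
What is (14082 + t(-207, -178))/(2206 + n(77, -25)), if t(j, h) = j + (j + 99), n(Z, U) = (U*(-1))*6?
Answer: 13767/2356 ≈ 5.8434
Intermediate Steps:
n(Z, U) = -6*U (n(Z, U) = -U*6 = -6*U)
t(j, h) = 99 + 2*j (t(j, h) = j + (99 + j) = 99 + 2*j)
(14082 + t(-207, -178))/(2206 + n(77, -25)) = (14082 + (99 + 2*(-207)))/(2206 - 6*(-25)) = (14082 + (99 - 414))/(2206 + 150) = (14082 - 315)/2356 = 13767*(1/2356) = 13767/2356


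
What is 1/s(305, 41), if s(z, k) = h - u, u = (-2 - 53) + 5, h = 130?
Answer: 1/180 ≈ 0.0055556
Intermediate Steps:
u = -50 (u = -55 + 5 = -50)
s(z, k) = 180 (s(z, k) = 130 - 1*(-50) = 130 + 50 = 180)
1/s(305, 41) = 1/180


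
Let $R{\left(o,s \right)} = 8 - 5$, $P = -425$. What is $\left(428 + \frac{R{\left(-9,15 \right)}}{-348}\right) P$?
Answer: $- \frac{21099975}{116} \approx -1.819 \cdot 10^{5}$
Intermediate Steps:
$R{\left(o,s \right)} = 3$ ($R{\left(o,s \right)} = 8 - 5 = 3$)
$\left(428 + \frac{R{\left(-9,15 \right)}}{-348}\right) P = \left(428 + \frac{3}{-348}\right) \left(-425\right) = \left(428 + 3 \left(- \frac{1}{348}\right)\right) \left(-425\right) = \left(428 - \frac{1}{116}\right) \left(-425\right) = \frac{49647}{116} \left(-425\right) = - \frac{21099975}{116}$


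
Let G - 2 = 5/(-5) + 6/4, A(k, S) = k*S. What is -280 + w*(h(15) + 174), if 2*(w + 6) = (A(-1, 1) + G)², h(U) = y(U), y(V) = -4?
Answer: -4435/4 ≈ -1108.8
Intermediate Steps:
h(U) = -4
A(k, S) = S*k
G = 5/2 (G = 2 + (5/(-5) + 6/4) = 2 + (5*(-⅕) + 6*(¼)) = 2 + (-1 + 3/2) = 2 + ½ = 5/2 ≈ 2.5000)
w = -39/8 (w = -6 + (1*(-1) + 5/2)²/2 = -6 + (-1 + 5/2)²/2 = -6 + (3/2)²/2 = -6 + (½)*(9/4) = -6 + 9/8 = -39/8 ≈ -4.8750)
-280 + w*(h(15) + 174) = -280 - 39*(-4 + 174)/8 = -280 - 39/8*170 = -280 - 3315/4 = -4435/4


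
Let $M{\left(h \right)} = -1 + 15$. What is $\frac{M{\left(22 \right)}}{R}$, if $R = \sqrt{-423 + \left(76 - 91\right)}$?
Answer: $- \frac{7 i \sqrt{438}}{219} \approx - 0.66895 i$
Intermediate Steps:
$M{\left(h \right)} = 14$
$R = i \sqrt{438}$ ($R = \sqrt{-423 - 15} = \sqrt{-438} = i \sqrt{438} \approx 20.928 i$)
$\frac{M{\left(22 \right)}}{R} = \frac{14}{i \sqrt{438}} = 14 \left(- \frac{i \sqrt{438}}{438}\right) = - \frac{7 i \sqrt{438}}{219}$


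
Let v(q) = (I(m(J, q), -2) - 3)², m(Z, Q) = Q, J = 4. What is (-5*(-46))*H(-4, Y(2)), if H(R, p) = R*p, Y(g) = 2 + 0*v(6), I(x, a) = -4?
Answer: -1840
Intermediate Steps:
v(q) = 49 (v(q) = (-4 - 3)² = (-7)² = 49)
Y(g) = 2 (Y(g) = 2 + 0*49 = 2 + 0 = 2)
(-5*(-46))*H(-4, Y(2)) = (-5*(-46))*(-4*2) = 230*(-8) = -1840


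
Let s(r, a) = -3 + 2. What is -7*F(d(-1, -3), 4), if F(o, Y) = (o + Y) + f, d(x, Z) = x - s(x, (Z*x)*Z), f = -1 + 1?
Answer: -28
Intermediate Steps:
f = 0
s(r, a) = -1
d(x, Z) = 1 + x (d(x, Z) = x - 1*(-1) = x + 1 = 1 + x)
F(o, Y) = Y + o (F(o, Y) = (o + Y) + 0 = (Y + o) + 0 = Y + o)
-7*F(d(-1, -3), 4) = -7*(4 + (1 - 1)) = -7*(4 + 0) = -7*4 = -28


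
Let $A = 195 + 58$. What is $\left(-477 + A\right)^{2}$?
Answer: $50176$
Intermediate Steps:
$A = 253$
$\left(-477 + A\right)^{2} = \left(-477 + 253\right)^{2} = \left(-224\right)^{2} = 50176$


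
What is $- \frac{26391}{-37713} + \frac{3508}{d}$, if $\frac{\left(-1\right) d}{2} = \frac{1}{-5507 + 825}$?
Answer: $\frac{103235926985}{12571} \approx 8.2122 \cdot 10^{6}$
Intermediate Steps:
$d = \frac{1}{2341}$ ($d = - \frac{2}{-5507 + 825} = - \frac{2}{-4682} = \left(-2\right) \left(- \frac{1}{4682}\right) = \frac{1}{2341} \approx 0.00042717$)
$- \frac{26391}{-37713} + \frac{3508}{d} = - \frac{26391}{-37713} + 3508 \frac{1}{\frac{1}{2341}} = \left(-26391\right) \left(- \frac{1}{37713}\right) + 3508 \cdot 2341 = \frac{8797}{12571} + 8212228 = \frac{103235926985}{12571}$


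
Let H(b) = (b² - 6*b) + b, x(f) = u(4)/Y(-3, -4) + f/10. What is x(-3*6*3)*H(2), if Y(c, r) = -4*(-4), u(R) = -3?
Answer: 1341/40 ≈ 33.525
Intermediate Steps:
Y(c, r) = 16
x(f) = -3/16 + f/10
H(b) = b² - 5*b
x(-3*6*3)*H(2) = (-3/16 + (-3*6*3)/10)*(2*(-5 + 2)) = (-3/16 + (-18*3)/10)*(2*(-3)) = (-3/16 + (⅒)*(-54))*(-6) = (-3/16 - 27/5)*(-6) = -447/80*(-6) = 1341/40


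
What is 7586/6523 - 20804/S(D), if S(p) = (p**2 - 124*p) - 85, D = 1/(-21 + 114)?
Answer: 294843146791/1217674502 ≈ 242.14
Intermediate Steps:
D = 1/93 ≈ 0.010753
S(p) = -85 + p**2 - 124*p
7586/6523 - 20804/S(D) = 7586/6523 - 20804/(-85 + (1/93)**2 - 124*1/93) = 7586*(1/6523) - 20804/(-85 + 1/8649 - 4/3) = 7586/6523 - 20804/(-746696/8649) = 7586/6523 - 20804*(-8649/746696) = 7586/6523 + 44983449/186674 = 294843146791/1217674502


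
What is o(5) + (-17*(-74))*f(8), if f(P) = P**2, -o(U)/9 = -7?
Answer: 80575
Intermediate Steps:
o(U) = 63 (o(U) = -9*(-7) = 63)
o(5) + (-17*(-74))*f(8) = 63 - 17*(-74)*8**2 = 63 + 1258*64 = 63 + 80512 = 80575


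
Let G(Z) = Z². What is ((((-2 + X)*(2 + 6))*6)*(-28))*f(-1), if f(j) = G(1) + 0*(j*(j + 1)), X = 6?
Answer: -5376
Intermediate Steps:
f(j) = 1 (f(j) = 1² + 0*(j*(j + 1)) = 1 + 0*(j*(1 + j)) = 1 + 0 = 1)
((((-2 + X)*(2 + 6))*6)*(-28))*f(-1) = ((((-2 + 6)*(2 + 6))*6)*(-28))*1 = (((4*8)*6)*(-28))*1 = ((32*6)*(-28))*1 = (192*(-28))*1 = -5376*1 = -5376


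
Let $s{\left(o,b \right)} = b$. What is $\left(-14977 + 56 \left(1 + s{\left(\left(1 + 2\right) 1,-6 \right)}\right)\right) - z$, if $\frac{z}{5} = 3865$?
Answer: $-34582$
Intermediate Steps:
$z = 19325$ ($z = 5 \cdot 3865 = 19325$)
$\left(-14977 + 56 \left(1 + s{\left(\left(1 + 2\right) 1,-6 \right)}\right)\right) - z = \left(-14977 + 56 \left(1 - 6\right)\right) - 19325 = \left(-14977 + 56 \left(-5\right)\right) - 19325 = \left(-14977 - 280\right) - 19325 = -15257 - 19325 = -34582$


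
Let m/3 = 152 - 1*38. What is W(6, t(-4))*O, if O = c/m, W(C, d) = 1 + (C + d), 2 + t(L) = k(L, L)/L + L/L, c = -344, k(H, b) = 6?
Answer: -86/19 ≈ -4.5263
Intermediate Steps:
m = 342 (m = 3*(152 - 1*38) = 3*(152 - 38) = 3*114 = 342)
t(L) = -1 + 6/L (t(L) = -2 + (6/L + L/L) = -2 + (6/L + 1) = -2 + (1 + 6/L) = -1 + 6/L)
W(C, d) = 1 + C + d
O = -172/171 (O = -344/342 = -344*1/342 = -172/171 ≈ -1.0058)
W(6, t(-4))*O = (1 + 6 + (6 - 1*(-4))/(-4))*(-172/171) = (1 + 6 - (6 + 4)/4)*(-172/171) = (1 + 6 - 1/4*10)*(-172/171) = (1 + 6 - 5/2)*(-172/171) = (9/2)*(-172/171) = -86/19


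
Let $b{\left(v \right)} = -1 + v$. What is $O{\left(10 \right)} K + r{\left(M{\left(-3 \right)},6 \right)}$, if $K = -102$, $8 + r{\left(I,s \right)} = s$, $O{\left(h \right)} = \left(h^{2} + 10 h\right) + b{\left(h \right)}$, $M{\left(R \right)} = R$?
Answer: $-21320$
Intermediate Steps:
$O{\left(h \right)} = -1 + h^{2} + 11 h$ ($O{\left(h \right)} = \left(h^{2} + 10 h\right) + \left(-1 + h\right) = -1 + h^{2} + 11 h$)
$r{\left(I,s \right)} = -8 + s$
$O{\left(10 \right)} K + r{\left(M{\left(-3 \right)},6 \right)} = \left(-1 + 10^{2} + 11 \cdot 10\right) \left(-102\right) + \left(-8 + 6\right) = \left(-1 + 100 + 110\right) \left(-102\right) - 2 = 209 \left(-102\right) - 2 = -21318 - 2 = -21320$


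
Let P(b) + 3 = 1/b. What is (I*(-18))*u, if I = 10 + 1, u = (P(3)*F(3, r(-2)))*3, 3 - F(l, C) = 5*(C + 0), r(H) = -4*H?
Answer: -58608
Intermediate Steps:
P(b) = -3 + 1/b
F(l, C) = 3 - 5*C (F(l, C) = 3 - 5*(C + 0) = 3 - 5*C)
u = 296 (u = ((-3 + 1/3)*(3 - (-20)*(-2)))*3 = ((-3 + 1/3)*(3 - 5*8))*3 = -8*(3 - 40)/3*3 = -8/3*(-37)*3 = (296/3)*3 = 296)
I = 11
(I*(-18))*u = (11*(-18))*296 = -198*296 = -58608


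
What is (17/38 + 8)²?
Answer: 103041/1444 ≈ 71.358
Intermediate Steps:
(17/38 + 8)² = (321/38)² = 103041/1444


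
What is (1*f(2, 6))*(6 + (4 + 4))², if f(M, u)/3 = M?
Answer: 1176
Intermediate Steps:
f(M, u) = 3*M
(1*f(2, 6))*(6 + (4 + 4))² = (1*(3*2))*(6 + (4 + 4))² = (1*6)*(6 + 8)² = 6*14² = 6*196 = 1176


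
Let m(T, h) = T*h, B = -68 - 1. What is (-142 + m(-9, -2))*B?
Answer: 8556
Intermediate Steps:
B = -69
(-142 + m(-9, -2))*B = (-142 - 9*(-2))*(-69) = (-142 + 18)*(-69) = -124*(-69) = 8556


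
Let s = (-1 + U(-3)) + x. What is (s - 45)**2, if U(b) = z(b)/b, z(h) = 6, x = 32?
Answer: 256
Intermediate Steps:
U(b) = 6/b
s = 29 (s = (-1 + 6/(-3)) + 32 = (-1 + 6*(-1/3)) + 32 = (-1 - 2) + 32 = -3 + 32 = 29)
(s - 45)**2 = (29 - 45)**2 = (-16)**2 = 256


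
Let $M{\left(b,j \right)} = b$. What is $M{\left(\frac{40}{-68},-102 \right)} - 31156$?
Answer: $- \frac{529662}{17} \approx -31157.0$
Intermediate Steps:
$M{\left(\frac{40}{-68},-102 \right)} - 31156 = \frac{40}{-68} - 31156 = 40 \left(- \frac{1}{68}\right) - 31156 = - \frac{10}{17} - 31156 = - \frac{529662}{17}$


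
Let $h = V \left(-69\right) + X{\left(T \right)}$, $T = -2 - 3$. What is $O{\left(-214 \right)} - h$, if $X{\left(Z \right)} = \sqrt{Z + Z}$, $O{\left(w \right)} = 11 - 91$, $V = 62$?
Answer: $4198 - i \sqrt{10} \approx 4198.0 - 3.1623 i$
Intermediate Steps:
$O{\left(w \right)} = -80$
$T = -5$
$X{\left(Z \right)} = \sqrt{2} \sqrt{Z}$ ($X{\left(Z \right)} = \sqrt{2 Z} = \sqrt{2} \sqrt{Z}$)
$h = -4278 + i \sqrt{10}$ ($h = 62 \left(-69\right) + \sqrt{2} \sqrt{-5} = -4278 + \sqrt{2} i \sqrt{5} = -4278 + i \sqrt{10} \approx -4278.0 + 3.1623 i$)
$O{\left(-214 \right)} - h = -80 - \left(-4278 + i \sqrt{10}\right) = -80 + \left(4278 - i \sqrt{10}\right) = 4198 - i \sqrt{10}$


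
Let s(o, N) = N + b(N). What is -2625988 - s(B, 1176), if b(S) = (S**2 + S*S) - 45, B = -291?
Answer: -5393071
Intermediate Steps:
b(S) = -45 + 2*S**2 (b(S) = (S**2 + S**2) - 45 = 2*S**2 - 45 = -45 + 2*S**2)
s(o, N) = -45 + N + 2*N**2 (s(o, N) = N + (-45 + 2*N**2) = -45 + N + 2*N**2)
-2625988 - s(B, 1176) = -2625988 - (-45 + 1176 + 2*1176**2) = -2625988 - (-45 + 1176 + 2*1382976) = -2625988 - (-45 + 1176 + 2765952) = -2625988 - 1*2767083 = -2625988 - 2767083 = -5393071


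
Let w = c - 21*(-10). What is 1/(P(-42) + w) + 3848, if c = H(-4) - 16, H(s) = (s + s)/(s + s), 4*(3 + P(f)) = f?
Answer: 1396826/363 ≈ 3848.0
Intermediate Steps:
P(f) = -3 + f/4
H(s) = 1 (H(s) = (2*s)/((2*s)) = (2*s)*(1/(2*s)) = 1)
c = -15 (c = 1 - 16 = -15)
w = 195 (w = -15 - 21*(-10) = -15 + 210 = 195)
1/(P(-42) + w) + 3848 = 1/((-3 + (¼)*(-42)) + 195) + 3848 = 1/((-3 - 21/2) + 195) + 3848 = 1/(-27/2 + 195) + 3848 = 1/(363/2) + 3848 = 2/363 + 3848 = 1396826/363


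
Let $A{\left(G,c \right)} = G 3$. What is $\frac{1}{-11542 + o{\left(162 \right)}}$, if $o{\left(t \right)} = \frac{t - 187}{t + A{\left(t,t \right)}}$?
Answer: $- \frac{648}{7479241} \approx -8.664 \cdot 10^{-5}$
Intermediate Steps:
$A{\left(G,c \right)} = 3 G$
$o{\left(t \right)} = \frac{-187 + t}{4 t}$ ($o{\left(t \right)} = \frac{t - 187}{t + 3 t} = \frac{-187 + t}{4 t}$)
$\frac{1}{-11542 + o{\left(162 \right)}} = \frac{1}{-11542 + \frac{-187 + 162}{4 \cdot 162}} = \frac{1}{-11542 + \frac{1}{4} \cdot \frac{1}{162} \left(-25\right)} = \frac{1}{-11542 - \frac{25}{648}} = \frac{1}{- \frac{7479241}{648}} = - \frac{648}{7479241}$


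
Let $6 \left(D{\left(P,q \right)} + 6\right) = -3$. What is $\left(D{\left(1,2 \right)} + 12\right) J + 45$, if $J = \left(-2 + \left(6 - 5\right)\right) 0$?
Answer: $45$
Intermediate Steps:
$D{\left(P,q \right)} = - \frac{13}{2}$ ($D{\left(P,q \right)} = -6 + \frac{1}{6} \left(-3\right) = -6 - \frac{1}{2} = - \frac{13}{2}$)
$J = 0$ ($J = \left(-2 + 1\right) 0 = \left(-1\right) 0 = 0$)
$\left(D{\left(1,2 \right)} + 12\right) J + 45 = \left(- \frac{13}{2} + 12\right) 0 + 45 = \frac{11}{2} \cdot 0 + 45 = 0 + 45 = 45$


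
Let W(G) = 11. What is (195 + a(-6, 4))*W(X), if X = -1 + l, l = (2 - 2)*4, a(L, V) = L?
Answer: 2079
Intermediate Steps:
l = 0 (l = 0*4 = 0)
X = -1 (X = -1 + 0 = -1)
(195 + a(-6, 4))*W(X) = (195 - 6)*11 = 189*11 = 2079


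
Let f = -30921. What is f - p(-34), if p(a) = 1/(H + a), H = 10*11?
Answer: -2349997/76 ≈ -30921.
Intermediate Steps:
H = 110
p(a) = 1/(110 + a)
f - p(-34) = -30921 - 1/(110 - 34) = -30921 - 1/76 = -2349997/76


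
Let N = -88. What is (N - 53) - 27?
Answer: -168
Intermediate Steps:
(N - 53) - 27 = (-88 - 53) - 27 = -141 - 27 = -168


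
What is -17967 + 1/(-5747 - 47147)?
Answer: -950346499/52894 ≈ -17967.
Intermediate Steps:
-17967 + 1/(-5747 - 47147) = -17967 + 1/(-52894) = -17967 - 1/52894 = -950346499/52894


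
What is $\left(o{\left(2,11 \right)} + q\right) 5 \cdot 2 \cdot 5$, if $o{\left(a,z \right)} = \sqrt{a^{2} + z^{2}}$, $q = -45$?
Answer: $-2250 + 250 \sqrt{5} \approx -1691.0$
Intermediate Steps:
$\left(o{\left(2,11 \right)} + q\right) 5 \cdot 2 \cdot 5 = \left(\sqrt{2^{2} + 11^{2}} - 45\right) 5 \cdot 2 \cdot 5 = \left(\sqrt{4 + 121} - 45\right) 10 \cdot 5 = \left(\sqrt{125} - 45\right) 50 = \left(5 \sqrt{5} - 45\right) 50 = \left(-45 + 5 \sqrt{5}\right) 50 = -2250 + 250 \sqrt{5}$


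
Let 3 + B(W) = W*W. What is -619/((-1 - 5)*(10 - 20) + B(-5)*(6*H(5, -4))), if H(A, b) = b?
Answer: 619/468 ≈ 1.3226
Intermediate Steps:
B(W) = -3 + W**2 (B(W) = -3 + W*W = -3 + W**2)
-619/((-1 - 5)*(10 - 20) + B(-5)*(6*H(5, -4))) = -619/((-1 - 5)*(10 - 20) + (-3 + (-5)**2)*(6*(-4))) = -619/(-6*(-10) + (-3 + 25)*(-24)) = -619/(60 + 22*(-24)) = -619/(60 - 528) = -619/(-468) = -619*(-1/468) = 619/468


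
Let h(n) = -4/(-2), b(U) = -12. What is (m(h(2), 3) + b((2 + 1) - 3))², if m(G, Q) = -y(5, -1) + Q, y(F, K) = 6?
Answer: 225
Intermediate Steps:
h(n) = 2 (h(n) = -4*(-½) = 2)
m(G, Q) = -6 + Q (m(G, Q) = -1*6 + Q = -6 + Q)
(m(h(2), 3) + b((2 + 1) - 3))² = ((-6 + 3) - 12)² = (-3 - 12)² = (-15)² = 225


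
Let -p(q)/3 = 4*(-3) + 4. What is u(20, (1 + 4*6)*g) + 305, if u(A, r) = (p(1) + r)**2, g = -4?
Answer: 6081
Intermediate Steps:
p(q) = 24 (p(q) = -3*(4*(-3) + 4) = -3*(-12 + 4) = -3*(-8) = 24)
u(A, r) = (24 + r)**2
u(20, (1 + 4*6)*g) + 305 = (24 + (1 + 4*6)*(-4))**2 + 305 = (24 + (1 + 24)*(-4))**2 + 305 = (24 + 25*(-4))**2 + 305 = (24 - 100)**2 + 305 = (-76)**2 + 305 = 5776 + 305 = 6081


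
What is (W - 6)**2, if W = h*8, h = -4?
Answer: 1444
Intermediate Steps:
W = -32 (W = -4*8 = -32)
(W - 6)**2 = (-32 - 6)**2 = (-38)**2 = 1444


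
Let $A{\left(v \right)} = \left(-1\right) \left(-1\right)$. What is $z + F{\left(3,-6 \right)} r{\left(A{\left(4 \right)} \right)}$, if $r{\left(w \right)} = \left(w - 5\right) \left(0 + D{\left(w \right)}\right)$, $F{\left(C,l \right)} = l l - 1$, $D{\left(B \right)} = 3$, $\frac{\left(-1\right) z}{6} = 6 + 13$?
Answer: $-534$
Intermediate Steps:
$A{\left(v \right)} = 1$
$z = -114$ ($z = - 6 \left(6 + 13\right) = \left(-6\right) 19 = -114$)
$F{\left(C,l \right)} = -1 + l^{2}$ ($F{\left(C,l \right)} = l^{2} - 1 = -1 + l^{2}$)
$r{\left(w \right)} = -15 + 3 w$ ($r{\left(w \right)} = \left(w - 5\right) \left(0 + 3\right) = \left(-5 + w\right) 3 = -15 + 3 w$)
$z + F{\left(3,-6 \right)} r{\left(A{\left(4 \right)} \right)} = -114 + \left(-1 + \left(-6\right)^{2}\right) \left(-15 + 3 \cdot 1\right) = -114 + \left(-1 + 36\right) \left(-15 + 3\right) = -114 + 35 \left(-12\right) = -114 - 420 = -534$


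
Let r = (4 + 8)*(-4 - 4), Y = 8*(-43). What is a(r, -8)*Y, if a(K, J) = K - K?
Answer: 0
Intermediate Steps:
Y = -344
r = -96 (r = 12*(-8) = -96)
a(K, J) = 0
a(r, -8)*Y = 0*(-344) = 0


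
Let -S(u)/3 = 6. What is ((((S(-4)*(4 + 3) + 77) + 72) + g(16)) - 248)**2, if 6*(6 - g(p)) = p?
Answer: 442225/9 ≈ 49136.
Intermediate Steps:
S(u) = -18 (S(u) = -3*6 = -18)
g(p) = 6 - p/6
((((S(-4)*(4 + 3) + 77) + 72) + g(16)) - 248)**2 = ((((-18*(4 + 3) + 77) + 72) + (6 - 1/6*16)) - 248)**2 = ((((-18*7 + 77) + 72) + (6 - 8/3)) - 248)**2 = ((((-126 + 77) + 72) + 10/3) - 248)**2 = (((-49 + 72) + 10/3) - 248)**2 = ((23 + 10/3) - 248)**2 = (79/3 - 248)**2 = (-665/3)**2 = 442225/9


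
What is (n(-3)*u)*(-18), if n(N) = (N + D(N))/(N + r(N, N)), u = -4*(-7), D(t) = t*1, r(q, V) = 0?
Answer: -1008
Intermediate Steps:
D(t) = t
u = 28
n(N) = 2 (n(N) = (N + N)/(N + 0) = (2*N)/N = 2)
(n(-3)*u)*(-18) = (2*28)*(-18) = 56*(-18) = -1008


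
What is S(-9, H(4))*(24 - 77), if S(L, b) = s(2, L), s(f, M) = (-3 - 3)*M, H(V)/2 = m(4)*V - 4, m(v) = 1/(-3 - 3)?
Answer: -2862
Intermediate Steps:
m(v) = -1/6 (m(v) = 1/(-6) = -1/6)
H(V) = -8 - V/3 (H(V) = 2*(-V/6 - 4) = 2*(-4 - V/6) = -8 - V/3)
s(f, M) = -6*M
S(L, b) = -6*L
S(-9, H(4))*(24 - 77) = (-6*(-9))*(24 - 77) = 54*(-53) = -2862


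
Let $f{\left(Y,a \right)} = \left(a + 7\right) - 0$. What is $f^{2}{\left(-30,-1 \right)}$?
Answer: $36$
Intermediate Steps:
$f{\left(Y,a \right)} = 7 + a$ ($f{\left(Y,a \right)} = \left(7 + a\right) + 0 = 7 + a$)
$f^{2}{\left(-30,-1 \right)} = \left(7 - 1\right)^{2} = 6^{2} = 36$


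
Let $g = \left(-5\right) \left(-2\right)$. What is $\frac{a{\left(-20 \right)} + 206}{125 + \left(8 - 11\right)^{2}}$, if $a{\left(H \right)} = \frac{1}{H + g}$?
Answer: $\frac{2059}{1340} \approx 1.5366$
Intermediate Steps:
$g = 10$
$a{\left(H \right)} = \frac{1}{10 + H}$ ($a{\left(H \right)} = \frac{1}{H + 10} = \frac{1}{10 + H}$)
$\frac{a{\left(-20 \right)} + 206}{125 + \left(8 - 11\right)^{2}} = \frac{\frac{1}{10 - 20} + 206}{125 + \left(8 - 11\right)^{2}} = \frac{\frac{1}{-10} + 206}{125 + \left(-3\right)^{2}} = \frac{- \frac{1}{10} + 206}{125 + 9} = \frac{2059}{10 \cdot 134} = \frac{2059}{10} \cdot \frac{1}{134} = \frac{2059}{1340}$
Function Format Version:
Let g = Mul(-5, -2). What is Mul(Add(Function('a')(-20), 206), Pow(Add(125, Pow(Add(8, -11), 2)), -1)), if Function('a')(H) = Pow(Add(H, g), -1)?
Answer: Rational(2059, 1340) ≈ 1.5366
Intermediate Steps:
g = 10
Function('a')(H) = Pow(Add(10, H), -1) (Function('a')(H) = Pow(Add(H, 10), -1) = Pow(Add(10, H), -1))
Mul(Add(Function('a')(-20), 206), Pow(Add(125, Pow(Add(8, -11), 2)), -1)) = Mul(Add(Pow(Add(10, -20), -1), 206), Pow(Add(125, Pow(Add(8, -11), 2)), -1)) = Mul(Add(Pow(-10, -1), 206), Pow(Add(125, Pow(-3, 2)), -1)) = Mul(Add(Rational(-1, 10), 206), Pow(Add(125, 9), -1)) = Mul(Rational(2059, 10), Pow(134, -1)) = Mul(Rational(2059, 10), Rational(1, 134)) = Rational(2059, 1340)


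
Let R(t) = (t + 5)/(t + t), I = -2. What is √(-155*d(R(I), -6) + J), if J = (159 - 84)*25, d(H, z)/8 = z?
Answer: 9*√115 ≈ 96.514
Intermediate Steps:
R(t) = (5 + t)/(2*t) (R(t) = (5 + t)/((2*t)) = (5 + t)*(1/(2*t)) = (5 + t)/(2*t))
d(H, z) = 8*z
J = 1875 (J = 75*25 = 1875)
√(-155*d(R(I), -6) + J) = √(-1240*(-6) + 1875) = √(-155*(-48) + 1875) = √(7440 + 1875) = √9315 = 9*√115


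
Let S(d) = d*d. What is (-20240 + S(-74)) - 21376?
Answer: -36140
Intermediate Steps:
S(d) = d**2
(-20240 + S(-74)) - 21376 = (-20240 + (-74)**2) - 21376 = (-20240 + 5476) - 21376 = -14764 - 21376 = -36140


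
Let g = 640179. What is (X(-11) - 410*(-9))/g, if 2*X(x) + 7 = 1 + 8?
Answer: 3691/640179 ≈ 0.0057656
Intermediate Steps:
X(x) = 1 (X(x) = -7/2 + (1 + 8)/2 = -7/2 + (1/2)*9 = -7/2 + 9/2 = 1)
(X(-11) - 410*(-9))/g = (1 - 410*(-9))/640179 = (1 + 3690)*(1/640179) = 3691*(1/640179) = 3691/640179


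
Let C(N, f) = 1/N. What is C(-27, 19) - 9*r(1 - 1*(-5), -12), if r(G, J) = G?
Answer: -1459/27 ≈ -54.037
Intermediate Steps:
C(-27, 19) - 9*r(1 - 1*(-5), -12) = 1/(-27) - 9*(1 - 1*(-5)) = -1/27 - 9*(1 + 5) = -1/27 - 9*6 = -1/27 - 1*54 = -1/27 - 54 = -1459/27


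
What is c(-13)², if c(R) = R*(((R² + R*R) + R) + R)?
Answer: 16451136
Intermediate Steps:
c(R) = R*(2*R + 2*R²) (c(R) = R*(((R² + R²) + R) + R) = R*((2*R² + R) + R) = R*((R + 2*R²) + R) = R*(2*R + 2*R²))
c(-13)² = (2*(-13)²*(1 - 13))² = (2*169*(-12))² = (-4056)² = 16451136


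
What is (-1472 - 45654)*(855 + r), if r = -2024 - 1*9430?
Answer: 499488474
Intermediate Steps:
r = -11454 (r = -2024 - 9430 = -11454)
(-1472 - 45654)*(855 + r) = (-1472 - 45654)*(855 - 11454) = -47126*(-10599) = 499488474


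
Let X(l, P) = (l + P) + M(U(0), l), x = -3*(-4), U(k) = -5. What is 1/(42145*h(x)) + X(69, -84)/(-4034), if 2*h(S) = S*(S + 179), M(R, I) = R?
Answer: 482983717/97417408890 ≈ 0.0049579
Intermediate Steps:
x = 12
X(l, P) = -5 + P + l (X(l, P) = (l + P) - 5 = (P + l) - 5 = -5 + P + l)
h(S) = S*(179 + S)/2 (h(S) = (S*(S + 179))/2 = (S*(179 + S))/2 = S*(179 + S)/2)
1/(42145*h(x)) + X(69, -84)/(-4034) = 1/(42145*(((½)*12*(179 + 12)))) + (-5 - 84 + 69)/(-4034) = 1/(42145*(((½)*12*191))) - 20*(-1/4034) = (1/42145)/1146 + 10/2017 = (1/42145)*(1/1146) + 10/2017 = 1/48298170 + 10/2017 = 482983717/97417408890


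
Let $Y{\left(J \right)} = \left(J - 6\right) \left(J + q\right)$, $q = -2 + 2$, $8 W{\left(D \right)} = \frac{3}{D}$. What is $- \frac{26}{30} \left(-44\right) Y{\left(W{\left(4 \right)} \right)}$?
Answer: $- \frac{27027}{1280} \approx -21.115$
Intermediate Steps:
$W{\left(D \right)} = \frac{3}{8 D}$ ($W{\left(D \right)} = \frac{3 \frac{1}{D}}{8} = \frac{3}{8 D}$)
$q = 0$
$Y{\left(J \right)} = J \left(-6 + J\right)$ ($Y{\left(J \right)} = \left(J - 6\right) \left(J + 0\right) = \left(-6 + J\right) J = J \left(-6 + J\right)$)
$- \frac{26}{30} \left(-44\right) Y{\left(W{\left(4 \right)} \right)} = - \frac{26}{30} \left(-44\right) \frac{3}{8 \cdot 4} \left(-6 + \frac{3}{8 \cdot 4}\right) = \left(-26\right) \frac{1}{30} \left(-44\right) \frac{3}{8} \cdot \frac{1}{4} \left(-6 + \frac{3}{8} \cdot \frac{1}{4}\right) = \left(- \frac{13}{15}\right) \left(-44\right) \frac{3 \left(-6 + \frac{3}{32}\right)}{32} = \frac{572 \cdot \frac{3}{32} \left(- \frac{189}{32}\right)}{15} = \frac{572}{15} \left(- \frac{567}{1024}\right) = - \frac{27027}{1280}$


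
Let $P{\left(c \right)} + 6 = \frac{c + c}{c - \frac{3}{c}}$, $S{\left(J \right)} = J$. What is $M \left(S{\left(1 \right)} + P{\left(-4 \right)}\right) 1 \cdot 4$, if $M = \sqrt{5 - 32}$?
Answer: $- \frac{396 i \sqrt{3}}{13} \approx - 52.761 i$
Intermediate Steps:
$P{\left(c \right)} = -6 + \frac{2 c}{c - \frac{3}{c}}$ ($P{\left(c \right)} = -6 + \frac{c + c}{c - \frac{3}{c}} = -6 + \frac{2 c}{c - \frac{3}{c}}$)
$M = 3 i \sqrt{3}$ ($M = \sqrt{-27} = 3 i \sqrt{3} \approx 5.1962 i$)
$M \left(S{\left(1 \right)} + P{\left(-4 \right)}\right) 1 \cdot 4 = 3 i \sqrt{3} \left(1 + \frac{2 \left(9 - 2 \left(-4\right)^{2}\right)}{-3 + \left(-4\right)^{2}}\right) 1 \cdot 4 = 3 i \sqrt{3} \left(1 + \frac{2 \left(9 - 32\right)}{-3 + 16}\right) 4 = 3 i \sqrt{3} \left(1 + \frac{2 \left(9 - 32\right)}{13}\right) 4 = 3 i \sqrt{3} \left(1 + 2 \cdot \frac{1}{13} \left(-23\right)\right) 4 = 3 i \sqrt{3} \left(1 - \frac{46}{13}\right) 4 = 3 i \sqrt{3} \left(\left(- \frac{33}{13}\right) 4\right) = 3 i \sqrt{3} \left(- \frac{132}{13}\right) = - \frac{396 i \sqrt{3}}{13}$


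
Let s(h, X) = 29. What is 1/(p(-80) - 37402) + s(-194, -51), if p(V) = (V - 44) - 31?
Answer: 1089152/37557 ≈ 29.000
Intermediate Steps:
p(V) = -75 + V (p(V) = (-44 + V) - 31 = -75 + V)
1/(p(-80) - 37402) + s(-194, -51) = 1/((-75 - 80) - 37402) + 29 = 1/(-155 - 37402) + 29 = 1/(-37557) + 29 = -1/37557 + 29 = 1089152/37557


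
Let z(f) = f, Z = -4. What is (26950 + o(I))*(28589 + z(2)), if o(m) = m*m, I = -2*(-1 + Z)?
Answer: 773386550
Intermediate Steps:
I = 10 (I = -2*(-1 - 4) = -2*(-5) = 10)
o(m) = m²
(26950 + o(I))*(28589 + z(2)) = (26950 + 10²)*(28589 + 2) = (26950 + 100)*28591 = 27050*28591 = 773386550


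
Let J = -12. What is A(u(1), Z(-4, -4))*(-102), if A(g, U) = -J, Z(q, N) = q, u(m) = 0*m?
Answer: -1224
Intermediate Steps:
u(m) = 0
A(g, U) = 12 (A(g, U) = -1*(-12) = 12)
A(u(1), Z(-4, -4))*(-102) = 12*(-102) = -1224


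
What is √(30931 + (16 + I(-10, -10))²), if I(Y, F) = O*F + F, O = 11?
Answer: √41747 ≈ 204.32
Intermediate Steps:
I(Y, F) = 12*F (I(Y, F) = 11*F + F = 12*F)
√(30931 + (16 + I(-10, -10))²) = √(30931 + (16 + 12*(-10))²) = √(30931 + (16 - 120)²) = √(30931 + (-104)²) = √(30931 + 10816) = √41747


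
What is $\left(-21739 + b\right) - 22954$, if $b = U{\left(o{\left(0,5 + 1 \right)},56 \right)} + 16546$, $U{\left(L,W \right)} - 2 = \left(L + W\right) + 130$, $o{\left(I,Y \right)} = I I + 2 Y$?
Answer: $-27947$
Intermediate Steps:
$o{\left(I,Y \right)} = I^{2} + 2 Y$
$U{\left(L,W \right)} = 132 + L + W$ ($U{\left(L,W \right)} = 2 + \left(\left(L + W\right) + 130\right) = 2 + \left(130 + L + W\right) = 132 + L + W$)
$b = 16746$ ($b = \left(132 + \left(0^{2} + 2 \left(5 + 1\right)\right) + 56\right) + 16546 = \left(132 + \left(0 + 2 \cdot 6\right) + 56\right) + 16546 = \left(132 + \left(0 + 12\right) + 56\right) + 16546 = \left(132 + 12 + 56\right) + 16546 = 200 + 16546 = 16746$)
$\left(-21739 + b\right) - 22954 = \left(-21739 + 16746\right) - 22954 = -4993 - 22954 = -27947$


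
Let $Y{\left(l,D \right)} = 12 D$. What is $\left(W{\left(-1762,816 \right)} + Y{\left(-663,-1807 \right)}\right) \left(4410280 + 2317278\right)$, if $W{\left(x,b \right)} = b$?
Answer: $-140390680344$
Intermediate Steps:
$\left(W{\left(-1762,816 \right)} + Y{\left(-663,-1807 \right)}\right) \left(4410280 + 2317278\right) = \left(816 + 12 \left(-1807\right)\right) \left(4410280 + 2317278\right) = \left(816 - 21684\right) 6727558 = \left(-20868\right) 6727558 = -140390680344$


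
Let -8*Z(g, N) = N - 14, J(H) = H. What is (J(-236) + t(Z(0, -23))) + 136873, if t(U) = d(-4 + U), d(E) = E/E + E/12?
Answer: 13117253/96 ≈ 1.3664e+5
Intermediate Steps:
Z(g, N) = 7/4 - N/8 (Z(g, N) = -(N - 14)/8 = -(-14 + N)/8 = 7/4 - N/8)
d(E) = 1 + E/12 (d(E) = 1 + E*(1/12) = 1 + E/12)
t(U) = ⅔ + U/12 (t(U) = 1 + (-4 + U)/12 = 1 + (-⅓ + U/12) = ⅔ + U/12)
(J(-236) + t(Z(0, -23))) + 136873 = (-236 + (⅔ + (7/4 - ⅛*(-23))/12)) + 136873 = (-236 + (⅔ + (7/4 + 23/8)/12)) + 136873 = (-236 + (⅔ + (1/12)*(37/8))) + 136873 = (-236 + (⅔ + 37/96)) + 136873 = (-236 + 101/96) + 136873 = -22555/96 + 136873 = 13117253/96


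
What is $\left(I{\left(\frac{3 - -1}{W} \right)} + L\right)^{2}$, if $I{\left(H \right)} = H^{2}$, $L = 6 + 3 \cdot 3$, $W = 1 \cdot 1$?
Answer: $961$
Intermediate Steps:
$W = 1$
$L = 15$ ($L = 6 + 9 = 15$)
$\left(I{\left(\frac{3 - -1}{W} \right)} + L\right)^{2} = \left(\left(\frac{3 - -1}{1}\right)^{2} + 15\right)^{2} = \left(\left(\left(3 + 1\right) 1\right)^{2} + 15\right)^{2} = \left(\left(4 \cdot 1\right)^{2} + 15\right)^{2} = \left(4^{2} + 15\right)^{2} = \left(16 + 15\right)^{2} = 31^{2} = 961$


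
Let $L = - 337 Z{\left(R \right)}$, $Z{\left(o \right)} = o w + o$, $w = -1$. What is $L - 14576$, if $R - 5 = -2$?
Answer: $-14576$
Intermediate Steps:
$R = 3$ ($R = 5 - 2 = 3$)
$Z{\left(o \right)} = 0$ ($Z{\left(o \right)} = o \left(-1\right) + o = - o + o = 0$)
$L = 0$ ($L = \left(-337\right) 0 = 0$)
$L - 14576 = 0 - 14576 = -14576$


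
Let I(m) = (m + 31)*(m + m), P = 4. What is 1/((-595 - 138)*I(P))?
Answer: -1/205240 ≈ -4.8723e-6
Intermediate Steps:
I(m) = 2*m*(31 + m) (I(m) = (31 + m)*(2*m) = 2*m*(31 + m))
1/((-595 - 138)*I(P)) = 1/((-595 - 138)*((2*4*(31 + 4)))) = 1/((-733)*((2*4*35))) = -1/733/280 = -1/733*1/280 = -1/205240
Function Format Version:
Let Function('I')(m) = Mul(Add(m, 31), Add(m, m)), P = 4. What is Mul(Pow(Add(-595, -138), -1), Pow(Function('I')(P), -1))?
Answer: Rational(-1, 205240) ≈ -4.8723e-6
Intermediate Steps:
Function('I')(m) = Mul(2, m, Add(31, m)) (Function('I')(m) = Mul(Add(31, m), Mul(2, m)) = Mul(2, m, Add(31, m)))
Mul(Pow(Add(-595, -138), -1), Pow(Function('I')(P), -1)) = Mul(Pow(Add(-595, -138), -1), Pow(Mul(2, 4, Add(31, 4)), -1)) = Mul(Pow(-733, -1), Pow(Mul(2, 4, 35), -1)) = Mul(Rational(-1, 733), Pow(280, -1)) = Mul(Rational(-1, 733), Rational(1, 280)) = Rational(-1, 205240)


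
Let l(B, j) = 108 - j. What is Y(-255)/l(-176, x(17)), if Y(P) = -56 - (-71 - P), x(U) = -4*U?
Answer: -15/11 ≈ -1.3636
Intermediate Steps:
Y(P) = 15 + P (Y(P) = -56 + (71 + P) = 15 + P)
Y(-255)/l(-176, x(17)) = (15 - 255)/(108 - (-4)*17) = -240/(108 - 1*(-68)) = -240/(108 + 68) = -240/176 = -240*1/176 = -15/11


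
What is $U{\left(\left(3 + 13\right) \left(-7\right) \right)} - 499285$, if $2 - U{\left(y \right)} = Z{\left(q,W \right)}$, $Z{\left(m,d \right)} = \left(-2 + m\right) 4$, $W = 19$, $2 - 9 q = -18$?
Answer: $- \frac{4493555}{9} \approx -4.9928 \cdot 10^{5}$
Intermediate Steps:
$q = \frac{20}{9}$ ($q = \frac{2}{9} - -2 = \frac{2}{9} + 2 = \frac{20}{9} \approx 2.2222$)
$Z{\left(m,d \right)} = -8 + 4 m$
$U{\left(y \right)} = \frac{10}{9}$ ($U{\left(y \right)} = 2 - \left(-8 + 4 \cdot \frac{20}{9}\right) = 2 - \left(-8 + \frac{80}{9}\right) = 2 - \frac{8}{9} = \frac{10}{9}$)
$U{\left(\left(3 + 13\right) \left(-7\right) \right)} - 499285 = \frac{10}{9} - 499285 = - \frac{4493555}{9}$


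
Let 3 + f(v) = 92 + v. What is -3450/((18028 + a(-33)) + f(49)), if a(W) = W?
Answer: -3450/18133 ≈ -0.19026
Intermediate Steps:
f(v) = 89 + v (f(v) = -3 + (92 + v) = 89 + v)
-3450/((18028 + a(-33)) + f(49)) = -3450/((18028 - 33) + (89 + 49)) = -3450/(17995 + 138) = -3450/18133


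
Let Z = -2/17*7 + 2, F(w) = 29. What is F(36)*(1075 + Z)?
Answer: 530555/17 ≈ 31209.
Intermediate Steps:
Z = 20/17 (Z = -2*1/17*7 + 2 = -2/17*7 + 2 = -14/17 + 2 = 20/17 ≈ 1.1765)
F(36)*(1075 + Z) = 29*(1075 + 20/17) = 29*(18295/17) = 530555/17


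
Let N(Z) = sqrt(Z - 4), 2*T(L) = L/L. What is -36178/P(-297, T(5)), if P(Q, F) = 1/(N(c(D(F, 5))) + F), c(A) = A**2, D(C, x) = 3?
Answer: -18089 - 36178*sqrt(5) ≈ -98986.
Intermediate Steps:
T(L) = 1/2 (T(L) = (L/L)/2 = (1/2)*1 = 1/2)
N(Z) = sqrt(-4 + Z)
P(Q, F) = 1/(F + sqrt(5)) (P(Q, F) = 1/(sqrt(-4 + 3**2) + F) = 1/(sqrt(-4 + 9) + F) = 1/(sqrt(5) + F) = 1/(F + sqrt(5)))
-36178/P(-297, T(5)) = -(18089 + 36178*sqrt(5)) = -36178*(1/2 + sqrt(5)) = -18089 - 36178*sqrt(5)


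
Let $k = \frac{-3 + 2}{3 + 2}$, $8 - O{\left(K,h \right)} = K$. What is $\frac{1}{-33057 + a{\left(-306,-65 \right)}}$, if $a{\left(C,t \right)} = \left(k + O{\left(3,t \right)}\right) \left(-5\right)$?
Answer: $- \frac{1}{33081} \approx -3.0229 \cdot 10^{-5}$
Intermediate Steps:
$O{\left(K,h \right)} = 8 - K$
$k = - \frac{1}{5} \approx -0.2$
$a{\left(C,t \right)} = -24$ ($a{\left(C,t \right)} = \left(- \frac{1}{5} + \left(8 - 3\right)\right) \left(-5\right) = \left(- \frac{1}{5} + 5\right) \left(-5\right) = \frac{24}{5} \left(-5\right) = -24$)
$\frac{1}{-33057 + a{\left(-306,-65 \right)}} = \frac{1}{-33057 - 24} = \frac{1}{-33081} = - \frac{1}{33081}$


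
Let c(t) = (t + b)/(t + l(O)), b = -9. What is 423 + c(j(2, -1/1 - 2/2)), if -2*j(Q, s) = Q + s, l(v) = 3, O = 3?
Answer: 420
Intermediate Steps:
j(Q, s) = -Q/2 - s/2 (j(Q, s) = -(Q + s)/2 = -Q/2 - s/2)
c(t) = (-9 + t)/(3 + t) (c(t) = (t - 9)/(t + 3) = (-9 + t)/(3 + t))
423 + c(j(2, -1/1 - 2/2)) = 423 + (-9 + (-½*2 - (-1/1 - 2/2)/2))/(3 + (-½*2 - (-1/1 - 2/2)/2)) = 423 + (-9 + (-1 - (-1*1 - 2*½)/2))/(3 + (-1 - (-1*1 - 2*½)/2)) = 423 + (-9 + (-1 - (-1 - 1)/2))/(3 + (-1 - (-1 - 1)/2)) = 423 + (-9 + (-1 - ½*(-2)))/(3 + (-1 - ½*(-2))) = 423 + (-9 + (-1 + 1))/(3 + (-1 + 1)) = 423 + (-9 + 0)/(3 + 0) = 423 - 9/3 = 423 + (⅓)*(-9) = 423 - 3 = 420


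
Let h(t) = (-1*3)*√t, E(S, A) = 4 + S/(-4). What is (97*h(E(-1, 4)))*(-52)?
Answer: 7566*√17 ≈ 31195.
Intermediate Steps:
E(S, A) = 4 - S/4 (E(S, A) = 4 + S*(-¼) = 4 - S/4)
h(t) = -3*√t
(97*h(E(-1, 4)))*(-52) = (97*(-3*√(4 - ¼*(-1))))*(-52) = (97*(-3*√(4 + ¼)))*(-52) = (97*(-3*√17/2))*(-52) = -291*√17/2*(-52) = 7566*√17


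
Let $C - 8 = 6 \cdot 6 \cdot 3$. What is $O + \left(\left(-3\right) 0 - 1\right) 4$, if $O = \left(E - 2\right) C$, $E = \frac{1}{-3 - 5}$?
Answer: $- \frac{501}{2} \approx -250.5$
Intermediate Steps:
$E = - \frac{1}{8}$ ($E = \frac{1}{-8} = - \frac{1}{8} \approx -0.125$)
$C = 116$ ($C = 8 + 6 \cdot 6 \cdot 3 = 8 + 36 \cdot 3 = 8 + 108 = 116$)
$O = - \frac{493}{2}$ ($O = \left(- \frac{1}{8} - 2\right) 116 = \left(- \frac{17}{8}\right) 116 = - \frac{493}{2} \approx -246.5$)
$O + \left(\left(-3\right) 0 - 1\right) 4 = - \frac{493}{2} + \left(\left(-3\right) 0 - 1\right) 4 = - \frac{493}{2} + \left(0 - 1\right) 4 = - \frac{493}{2} - 4 = - \frac{501}{2}$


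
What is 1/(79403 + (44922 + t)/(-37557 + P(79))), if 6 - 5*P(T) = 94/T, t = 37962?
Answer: 2966927/235576356745 ≈ 1.2594e-5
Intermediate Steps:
P(T) = 6/5 - 94/(5*T)
1/(79403 + (44922 + t)/(-37557 + P(79))) = 1/(79403 + (44922 + 37962)/(-37557 + (⅖)*(-47 + 3*79)/79)) = 1/(79403 + 82884/(-37557 + (⅖)*(1/79)*(-47 + 237))) = 1/(79403 + 82884/(-37557 + (⅖)*(1/79)*190)) = 1/(79403 + 82884/(-37557 + 76/79)) = 1/(79403 + 82884/(-2966927/79)) = 1/(79403 + 82884*(-79/2966927)) = 1/(79403 - 6547836/2966927) = 1/(235576356745/2966927) = 2966927/235576356745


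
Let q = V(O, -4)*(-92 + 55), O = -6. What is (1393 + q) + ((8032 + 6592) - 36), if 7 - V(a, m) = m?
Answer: 15574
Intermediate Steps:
V(a, m) = 7 - m
q = -407 (q = (7 - 1*(-4))*(-92 + 55) = (7 + 4)*(-37) = 11*(-37) = -407)
(1393 + q) + ((8032 + 6592) - 36) = (1393 - 407) + ((8032 + 6592) - 36) = 986 + (14624 - 36) = 986 + 14588 = 15574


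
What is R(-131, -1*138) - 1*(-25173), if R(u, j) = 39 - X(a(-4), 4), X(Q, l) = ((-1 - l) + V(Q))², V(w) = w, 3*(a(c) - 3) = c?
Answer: 226808/9 ≈ 25201.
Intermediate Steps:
a(c) = 3 + c/3
X(Q, l) = (-1 + Q - l)² (X(Q, l) = ((-1 - l) + Q)² = (-1 + Q - l)²)
R(u, j) = 251/9 (R(u, j) = 39 - (1 + 4 - (3 + (⅓)*(-4)))² = 39 - (1 + 4 - (3 - 4/3))² = 39 - (1 + 4 - 1*5/3)² = 39 - (1 + 4 - 5/3)² = 39 - (10/3)² = 39 - 1*100/9 = 39 - 100/9 = 251/9)
R(-131, -1*138) - 1*(-25173) = 251/9 - 1*(-25173) = 251/9 + 25173 = 226808/9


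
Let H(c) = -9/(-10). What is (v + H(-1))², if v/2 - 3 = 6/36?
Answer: 47089/900 ≈ 52.321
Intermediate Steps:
H(c) = 9/10 (H(c) = -9*(-⅒) = 9/10)
v = 19/3 (v = 6 + 2*(6/36) = 6 + 2*(6*(1/36)) = 6 + 2*(⅙) = 6 + ⅓ = 19/3 ≈ 6.3333)
(v + H(-1))² = (19/3 + 9/10)² = (217/30)² = 47089/900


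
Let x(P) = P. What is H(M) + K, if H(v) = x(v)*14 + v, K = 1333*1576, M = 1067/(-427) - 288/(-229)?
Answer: 205421488159/97783 ≈ 2.1008e+6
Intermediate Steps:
M = -121367/97783 (M = 1067*(-1/427) - 288*(-1/229) = -1067/427 + 288/229 = -121367/97783 ≈ -1.2412)
K = 2100808
H(v) = 15*v (H(v) = v*14 + v = 14*v + v = 15*v)
H(M) + K = 15*(-121367/97783) + 2100808 = -1820505/97783 + 2100808 = 205421488159/97783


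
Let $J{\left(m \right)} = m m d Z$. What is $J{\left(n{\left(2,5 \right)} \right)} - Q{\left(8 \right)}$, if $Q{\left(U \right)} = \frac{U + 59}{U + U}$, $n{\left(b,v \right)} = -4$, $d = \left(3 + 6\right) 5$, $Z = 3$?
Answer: $\frac{34493}{16} \approx 2155.8$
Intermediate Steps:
$d = 45$ ($d = 9 \cdot 5 = 45$)
$Q{\left(U \right)} = \frac{59 + U}{2 U}$
$J{\left(m \right)} = 135 m^{2}$ ($J{\left(m \right)} = m m 45 \cdot 3 = m^{2} \cdot 45 \cdot 3 = 45 m^{2} \cdot 3 = 135 m^{2}$)
$J{\left(n{\left(2,5 \right)} \right)} - Q{\left(8 \right)} = 135 \left(-4\right)^{2} - \frac{59 + 8}{2 \cdot 8} = 135 \cdot 16 - \frac{1}{2} \cdot \frac{1}{8} \cdot 67 = 2160 - \frac{67}{16} = \frac{34493}{16}$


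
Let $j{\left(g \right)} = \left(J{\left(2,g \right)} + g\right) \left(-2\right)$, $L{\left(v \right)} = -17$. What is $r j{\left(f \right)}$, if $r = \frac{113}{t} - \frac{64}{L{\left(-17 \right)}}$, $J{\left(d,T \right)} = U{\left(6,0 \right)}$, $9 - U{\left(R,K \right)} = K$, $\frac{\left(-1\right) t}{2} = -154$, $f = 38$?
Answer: $- \frac{1016751}{2618} \approx -388.37$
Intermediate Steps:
$t = 308$ ($t = \left(-2\right) \left(-154\right) = 308$)
$U{\left(R,K \right)} = 9 - K$
$J{\left(d,T \right)} = 9$ ($J{\left(d,T \right)} = 9 - 0 = 9 + 0 = 9$)
$r = \frac{21633}{5236}$ ($r = \frac{113}{308} - \frac{64}{-17} = 113 \cdot \frac{1}{308} - - \frac{64}{17} = \frac{113}{308} + \frac{64}{17} = \frac{21633}{5236} \approx 4.1316$)
$j{\left(g \right)} = -18 - 2 g$ ($j{\left(g \right)} = \left(9 + g\right) \left(-2\right) = -18 - 2 g$)
$r j{\left(f \right)} = \frac{21633 \left(-18 - 76\right)}{5236} = \frac{21633}{5236} \left(-94\right) = - \frac{1016751}{2618}$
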